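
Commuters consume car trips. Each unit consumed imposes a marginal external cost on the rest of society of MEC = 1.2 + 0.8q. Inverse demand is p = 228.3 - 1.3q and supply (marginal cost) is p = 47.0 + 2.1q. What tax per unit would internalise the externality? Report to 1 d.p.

Social marginal benefit = demand − MEC = 227.1 - 2.1q.
Set SMB = MC: 227.1 - 2.1q = 47.0 + 2.1q → q* = 42.8810.
The Pigouvian tax equals MEC at q*: 1.2 + 0.8×42.8810 = 35.5048.

tax = 35.5 per unit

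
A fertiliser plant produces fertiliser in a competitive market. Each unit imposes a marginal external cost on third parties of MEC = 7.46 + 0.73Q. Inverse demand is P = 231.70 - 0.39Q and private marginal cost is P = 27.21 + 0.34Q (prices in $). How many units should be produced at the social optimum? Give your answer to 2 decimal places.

Q* = 134.95

Social marginal cost = private MC + MEC = 34.67 + 1.07Q.
Set SMC = demand: 34.67 + 1.07Q = 231.70 - 0.39Q → Q* = 134.9521.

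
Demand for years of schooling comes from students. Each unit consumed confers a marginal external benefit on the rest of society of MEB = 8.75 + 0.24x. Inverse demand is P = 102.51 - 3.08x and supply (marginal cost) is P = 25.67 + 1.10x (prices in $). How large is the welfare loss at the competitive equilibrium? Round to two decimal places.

DWL = $21.98

Market equilibrium (private): 25.67 + 1.10x = 102.51 - 3.08x → x_m = 18.3828.
Social marginal benefit = demand + MEB = 111.26 - 2.84x.
Set SMB = MC: 111.26 - 2.84x = 25.67 + 1.10x → x* = 21.7234.
Height of the DWL triangle at x_m is SMB(x_m) − MC(x_m) = MEB(x_m) = 13.1619.
DWL = ½ × 3.3406 × 13.1619 = 21.9843.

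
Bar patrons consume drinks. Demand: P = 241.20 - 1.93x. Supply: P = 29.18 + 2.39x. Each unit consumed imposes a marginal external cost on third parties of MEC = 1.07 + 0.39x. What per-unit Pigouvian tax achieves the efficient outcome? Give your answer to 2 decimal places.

Social marginal benefit = demand − MEC = 240.13 - 2.32x.
Set SMB = MC: 240.13 - 2.32x = 29.18 + 2.39x → x* = 44.7877.
The Pigouvian tax equals MEC at x*: 1.07 + 0.39×44.7877 = 18.5372.

tax = 18.54 per unit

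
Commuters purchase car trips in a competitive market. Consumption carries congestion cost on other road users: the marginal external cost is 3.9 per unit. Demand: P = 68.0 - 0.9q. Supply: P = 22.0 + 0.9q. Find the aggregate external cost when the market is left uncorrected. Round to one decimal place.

Market equilibrium (private): 22.0 + 0.9q = 68.0 - 0.9q → q_m = 25.5556.
Total external cost = MEC × q_m = 3.9 × 25.5556 = 99.6668.

99.7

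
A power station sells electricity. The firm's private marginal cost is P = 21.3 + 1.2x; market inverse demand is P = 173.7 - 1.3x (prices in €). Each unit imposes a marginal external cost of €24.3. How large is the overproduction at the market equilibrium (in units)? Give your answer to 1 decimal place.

9.7 units

Market equilibrium (private): 21.3 + 1.2x = 173.7 - 1.3x → x_m = 60.9600.
Social marginal cost = private MC + MEC = 45.6 + 1.2x.
Set SMC = demand: 45.6 + 1.2x = 173.7 - 1.3x → x* = 51.2400.
Gap = |60.9600 − 51.2400| = 9.7200.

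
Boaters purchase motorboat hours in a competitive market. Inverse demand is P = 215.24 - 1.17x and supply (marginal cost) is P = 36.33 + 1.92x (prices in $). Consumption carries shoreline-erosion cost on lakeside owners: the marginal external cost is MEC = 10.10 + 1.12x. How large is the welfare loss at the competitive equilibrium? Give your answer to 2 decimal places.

Market equilibrium (private): 36.33 + 1.92x = 215.24 - 1.17x → x_m = 57.8997.
Social marginal benefit = demand − MEC = 205.14 - 2.29x.
Set SMB = MC: 205.14 - 2.29x = 36.33 + 1.92x → x* = 40.0974.
Between x* and x_m the wedge MC − SMB runs linearly from 0 to MEC(x_m), so the loss is a triangle.
DWL = ½ × 17.8023 × 74.9476 = 667.1198.

DWL = $667.12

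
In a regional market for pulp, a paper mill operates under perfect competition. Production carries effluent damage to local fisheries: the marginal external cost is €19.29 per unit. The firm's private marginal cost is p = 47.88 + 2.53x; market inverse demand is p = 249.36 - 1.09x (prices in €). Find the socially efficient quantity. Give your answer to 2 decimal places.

x* = 50.33

Social marginal cost = private MC + MEC = 67.17 + 2.53x.
Set SMC = demand: 67.17 + 2.53x = 249.36 - 1.09x → x* = 50.3287.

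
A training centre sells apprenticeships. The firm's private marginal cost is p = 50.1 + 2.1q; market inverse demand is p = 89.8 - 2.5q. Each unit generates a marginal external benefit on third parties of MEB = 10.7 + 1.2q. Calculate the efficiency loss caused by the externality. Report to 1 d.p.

DWL = 65.2

Market equilibrium (private): 50.1 + 2.1q = 89.8 - 2.5q → q_m = 8.6304.
Social marginal cost = private MC − MEB = 39.4 + 0.9q.
Set SMC = demand: 39.4 + 0.9q = 89.8 - 2.5q → q* = 14.8235.
The welfare-loss triangle has base |q_m − q*| and height MEB(q_m) (the vertical gap between SMC and demand is zero at q* and MEB at q_m).
DWL = ½ × 6.1931 × 21.0565 = 65.2025.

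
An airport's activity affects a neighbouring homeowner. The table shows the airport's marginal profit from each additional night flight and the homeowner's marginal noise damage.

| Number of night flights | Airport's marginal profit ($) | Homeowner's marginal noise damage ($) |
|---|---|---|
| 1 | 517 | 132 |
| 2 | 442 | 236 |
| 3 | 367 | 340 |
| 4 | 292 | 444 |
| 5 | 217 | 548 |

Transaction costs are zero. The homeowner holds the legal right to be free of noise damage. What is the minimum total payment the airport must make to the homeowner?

Efficient level: marginal profit ≥ marginal noise damage through level 3, so k* = 3.
With the homeowner holding the right, the airport must at least compensate total damage at k*: 132 + 236 + 340 = 708.

$708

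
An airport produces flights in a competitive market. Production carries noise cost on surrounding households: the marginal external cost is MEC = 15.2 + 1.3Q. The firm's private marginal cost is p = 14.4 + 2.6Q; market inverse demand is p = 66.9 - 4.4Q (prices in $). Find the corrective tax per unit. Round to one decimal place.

Social marginal cost = private MC + MEC = 29.6 + 3.9Q.
Set SMC = demand: 29.6 + 3.9Q = 66.9 - 4.4Q → Q* = 4.4940.
The Pigouvian tax equals MEC at Q*: 15.2 + 1.3×4.4940 = 21.0422.

tax = $21.0 per unit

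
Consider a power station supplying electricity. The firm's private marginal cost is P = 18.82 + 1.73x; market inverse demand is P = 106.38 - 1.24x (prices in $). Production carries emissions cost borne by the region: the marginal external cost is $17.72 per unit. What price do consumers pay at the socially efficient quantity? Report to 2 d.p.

P = $77.22

Social marginal cost = private MC + MEC = 36.54 + 1.73x.
Set SMC = demand: 36.54 + 1.73x = 106.38 - 1.24x → x* = 23.5152.
Consumer price on the demand curve at x*: 106.38 − 1.24×23.5152 = 77.2212.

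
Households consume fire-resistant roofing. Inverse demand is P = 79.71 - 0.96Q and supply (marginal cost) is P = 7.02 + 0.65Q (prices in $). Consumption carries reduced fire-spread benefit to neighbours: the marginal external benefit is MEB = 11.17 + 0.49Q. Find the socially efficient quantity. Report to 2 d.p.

Q* = 74.88

Social marginal benefit = demand + MEB = 90.88 - 0.47Q.
Set SMB = MC: 90.88 - 0.47Q = 7.02 + 0.65Q → Q* = 74.8750.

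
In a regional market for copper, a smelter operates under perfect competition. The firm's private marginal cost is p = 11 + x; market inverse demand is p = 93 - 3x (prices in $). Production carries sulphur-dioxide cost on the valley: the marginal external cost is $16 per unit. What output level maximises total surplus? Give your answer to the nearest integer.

Social marginal cost = private MC + MEC = 27 + x.
Set SMC = demand: 27 + x = 93 - 3x → x* = 16.5000.

x* = 17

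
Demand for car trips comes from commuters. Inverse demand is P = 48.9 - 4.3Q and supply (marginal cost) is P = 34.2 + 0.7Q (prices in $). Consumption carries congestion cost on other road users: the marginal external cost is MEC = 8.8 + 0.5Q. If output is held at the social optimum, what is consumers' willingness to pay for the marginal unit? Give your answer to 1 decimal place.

Social marginal benefit = demand − MEC = 40.1 - 4.8Q.
Set SMB = MC: 40.1 - 4.8Q = 34.2 + 0.7Q → Q* = 1.0727.
Consumer price on the demand curve at Q*: 48.9 − 4.3×1.0727 = 44.2874.

P = $44.3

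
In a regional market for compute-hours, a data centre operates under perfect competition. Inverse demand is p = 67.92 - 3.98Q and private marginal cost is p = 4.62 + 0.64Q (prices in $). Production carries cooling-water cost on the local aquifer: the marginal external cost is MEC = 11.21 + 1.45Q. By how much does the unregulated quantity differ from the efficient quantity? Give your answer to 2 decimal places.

5.12 units

Market equilibrium (private): 4.62 + 0.64Q = 67.92 - 3.98Q → Q_m = 13.7013.
Social marginal cost = private MC + MEC = 15.83 + 2.09Q.
Set SMC = demand: 15.83 + 2.09Q = 67.92 - 3.98Q → Q* = 8.5815.
Gap = |13.7013 − 8.5815| = 5.1198.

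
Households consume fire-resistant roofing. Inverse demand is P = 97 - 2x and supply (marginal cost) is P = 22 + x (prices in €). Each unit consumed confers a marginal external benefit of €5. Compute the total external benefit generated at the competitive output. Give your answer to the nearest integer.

€125

Market equilibrium (private): 22 + x = 97 - 2x → x_m = 25.0000.
Total external benefit = MEB × x_m = 5 × 25.0000 = 125.0000.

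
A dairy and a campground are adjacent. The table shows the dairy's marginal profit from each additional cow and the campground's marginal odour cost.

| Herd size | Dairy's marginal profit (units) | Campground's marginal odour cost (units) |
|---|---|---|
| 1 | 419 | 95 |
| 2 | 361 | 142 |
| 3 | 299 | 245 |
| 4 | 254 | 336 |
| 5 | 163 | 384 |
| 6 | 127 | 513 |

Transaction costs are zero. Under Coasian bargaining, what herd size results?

3

Bargaining reaches the level where marginal profit last exceeds marginal odour cost.
That holds through level 3 (299 ≥ 245) but not at 4 (254 < 336).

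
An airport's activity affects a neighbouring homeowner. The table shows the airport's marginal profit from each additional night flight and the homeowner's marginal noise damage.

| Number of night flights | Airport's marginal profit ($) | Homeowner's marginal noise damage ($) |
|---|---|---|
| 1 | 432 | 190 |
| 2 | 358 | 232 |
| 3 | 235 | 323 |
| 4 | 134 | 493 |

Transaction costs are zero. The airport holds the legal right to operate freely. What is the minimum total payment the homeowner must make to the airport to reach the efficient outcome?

Left alone the airport would choose level 4 (marginal profit stays positive).
Efficient level: k* = 2 (marginal profit ≥ marginal noise damage through 2).
The homeowner must at least cover the airport's forgone profit from cutting 4→2: 235 + 134 = 369.

$369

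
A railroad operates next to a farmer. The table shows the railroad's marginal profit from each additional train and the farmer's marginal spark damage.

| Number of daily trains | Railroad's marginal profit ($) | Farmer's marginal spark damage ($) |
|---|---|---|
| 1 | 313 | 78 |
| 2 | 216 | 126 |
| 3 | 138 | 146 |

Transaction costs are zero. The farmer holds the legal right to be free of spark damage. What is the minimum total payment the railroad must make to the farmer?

$204

Efficient level: marginal profit ≥ marginal spark damage through level 2, so k* = 2.
With the farmer holding the right, the railroad must at least compensate total damage at k*: 78 + 126 = 204.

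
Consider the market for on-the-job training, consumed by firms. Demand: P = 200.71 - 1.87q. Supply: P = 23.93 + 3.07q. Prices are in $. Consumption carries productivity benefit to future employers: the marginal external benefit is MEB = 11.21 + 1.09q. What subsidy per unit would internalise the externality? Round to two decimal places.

Social marginal benefit = demand + MEB = 211.92 - 0.78q.
Set SMB = MC: 211.92 - 0.78q = 23.93 + 3.07q → q* = 48.8286.
The Pigouvian subsidy equals MEB at q*: 11.21 + 1.09×48.8286 = 64.4332.

subsidy = $64.43 per unit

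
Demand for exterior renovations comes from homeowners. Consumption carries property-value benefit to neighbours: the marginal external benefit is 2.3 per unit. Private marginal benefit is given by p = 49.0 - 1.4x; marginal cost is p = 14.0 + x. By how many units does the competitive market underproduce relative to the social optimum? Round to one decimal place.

1.0 units

Market equilibrium (private): 14.0 + x = 49.0 - 1.4x → x_m = 14.5833.
Social marginal benefit = demand + MEB = 51.3 - 1.4x.
Set SMB = MC: 51.3 - 1.4x = 14.0 + x → x* = 15.5417.
Gap = |14.5833 − 15.5417| = 0.9584.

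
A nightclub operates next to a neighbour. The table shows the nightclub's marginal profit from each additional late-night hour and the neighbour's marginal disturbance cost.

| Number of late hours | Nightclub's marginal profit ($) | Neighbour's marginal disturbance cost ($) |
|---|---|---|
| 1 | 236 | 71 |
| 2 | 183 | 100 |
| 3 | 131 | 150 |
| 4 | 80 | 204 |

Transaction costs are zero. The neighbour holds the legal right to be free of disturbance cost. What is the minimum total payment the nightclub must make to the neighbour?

$171

Efficient level: marginal profit ≥ marginal disturbance cost through level 2, so k* = 2.
With the neighbour holding the right, the nightclub must at least compensate total damage at k*: 71 + 100 = 171.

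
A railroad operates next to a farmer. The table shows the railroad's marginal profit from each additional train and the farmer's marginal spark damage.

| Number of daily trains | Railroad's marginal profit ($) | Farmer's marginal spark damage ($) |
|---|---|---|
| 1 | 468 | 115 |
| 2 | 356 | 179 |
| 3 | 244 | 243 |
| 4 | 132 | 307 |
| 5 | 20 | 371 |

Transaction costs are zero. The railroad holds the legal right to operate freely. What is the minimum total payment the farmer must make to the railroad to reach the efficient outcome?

$152

Left alone the railroad would choose level 5 (marginal profit stays positive).
Efficient level: k* = 3 (marginal profit ≥ marginal spark damage through 3).
The farmer must at least cover the railroad's forgone profit from cutting 5→3: 132 + 20 = 152.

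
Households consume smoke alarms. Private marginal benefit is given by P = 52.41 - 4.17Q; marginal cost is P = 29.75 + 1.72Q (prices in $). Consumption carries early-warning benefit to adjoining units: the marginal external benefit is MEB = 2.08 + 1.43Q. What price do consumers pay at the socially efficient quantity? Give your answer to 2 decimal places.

Social marginal benefit = demand + MEB = 54.49 - 2.74Q.
Set SMB = MC: 54.49 - 2.74Q = 29.75 + 1.72Q → Q* = 5.5471.
Consumer price on the demand curve at Q*: 52.41 − 4.17×5.5471 = 29.2786.

P = $29.28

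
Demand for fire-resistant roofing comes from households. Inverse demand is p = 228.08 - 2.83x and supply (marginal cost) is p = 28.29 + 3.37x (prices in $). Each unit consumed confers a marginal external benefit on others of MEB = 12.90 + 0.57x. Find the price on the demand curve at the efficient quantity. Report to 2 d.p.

Social marginal benefit = demand + MEB = 240.98 - 2.26x.
Set SMB = MC: 240.98 - 2.26x = 28.29 + 3.37x → x* = 37.7780.
Consumer price on the demand curve at x*: 228.08 − 2.83×37.7780 = 121.1683.

P = $121.17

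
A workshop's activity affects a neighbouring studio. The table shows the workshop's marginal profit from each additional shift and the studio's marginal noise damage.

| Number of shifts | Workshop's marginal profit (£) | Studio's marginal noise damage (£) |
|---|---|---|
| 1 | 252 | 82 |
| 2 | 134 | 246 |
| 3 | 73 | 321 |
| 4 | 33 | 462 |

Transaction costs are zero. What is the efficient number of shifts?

Bargaining reaches the level where marginal profit last exceeds marginal noise damage.
That holds through level 1 (252 ≥ 82) but not at 2 (134 < 246).

1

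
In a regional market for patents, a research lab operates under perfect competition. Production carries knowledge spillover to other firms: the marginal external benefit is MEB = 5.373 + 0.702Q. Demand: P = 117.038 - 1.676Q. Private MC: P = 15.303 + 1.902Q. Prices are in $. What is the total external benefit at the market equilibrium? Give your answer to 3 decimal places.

$436.544

Market equilibrium (private): 15.303 + 1.902Q = 117.038 - 1.676Q → Q_m = 28.4335.
Total external benefit = ∫₀^{Q_m} (5.373 + 0.702Q) dQ = 5.373×28.4335 + ½×0.702×28.4335² = 436.5440.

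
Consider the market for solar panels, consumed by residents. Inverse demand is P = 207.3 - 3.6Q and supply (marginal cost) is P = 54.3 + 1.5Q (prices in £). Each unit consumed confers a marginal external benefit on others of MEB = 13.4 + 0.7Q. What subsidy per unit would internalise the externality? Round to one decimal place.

subsidy = £39.9 per unit

Social marginal benefit = demand + MEB = 220.7 - 2.9Q.
Set SMB = MC: 220.7 - 2.9Q = 54.3 + 1.5Q → Q* = 37.8182.
The Pigouvian subsidy equals MEB at Q*: 13.4 + 0.7×37.8182 = 39.8727.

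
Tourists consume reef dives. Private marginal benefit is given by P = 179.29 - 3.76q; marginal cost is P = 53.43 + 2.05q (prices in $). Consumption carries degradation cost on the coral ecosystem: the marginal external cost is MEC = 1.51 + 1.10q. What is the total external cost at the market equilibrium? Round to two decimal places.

Market equilibrium (private): 53.43 + 2.05q = 179.29 - 3.76q → q_m = 21.6627.
Total external cost = ∫₀^{q_m} (1.51 + 1.10q) dq = 1.51×21.6627 + ½×1.10×21.6627² = 290.8106.

$290.81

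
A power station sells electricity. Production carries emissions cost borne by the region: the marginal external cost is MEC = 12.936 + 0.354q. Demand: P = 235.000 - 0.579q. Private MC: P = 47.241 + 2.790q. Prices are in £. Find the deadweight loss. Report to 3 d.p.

Market equilibrium (private): 47.241 + 2.790q = 235.000 - 0.579q → q_m = 55.7314.
Social marginal cost = private MC + MEC = 60.177 + 3.144q.
Set SMC = demand: 60.177 + 3.144q = 235.000 - 0.579q → q* = 46.9576.
Height of the DWL triangle at q_m is SMC(q_m) − demand(q_m) = MEC(q_m) = 32.6649.
DWL = ½ × 8.7738 × 32.6649 = 143.2976.

DWL = £143.298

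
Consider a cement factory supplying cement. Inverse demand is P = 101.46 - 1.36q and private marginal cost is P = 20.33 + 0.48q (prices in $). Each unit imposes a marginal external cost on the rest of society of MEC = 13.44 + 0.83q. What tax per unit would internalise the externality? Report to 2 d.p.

tax = $34.48 per unit

Social marginal cost = private MC + MEC = 33.77 + 1.31q.
Set SMC = demand: 33.77 + 1.31q = 101.46 - 1.36q → q* = 25.3521.
The Pigouvian tax equals MEC at q*: 13.44 + 0.83×25.3521 = 34.4822.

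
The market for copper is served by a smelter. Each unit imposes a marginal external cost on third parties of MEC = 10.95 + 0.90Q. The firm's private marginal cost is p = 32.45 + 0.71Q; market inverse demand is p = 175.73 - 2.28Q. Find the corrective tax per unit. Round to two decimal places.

tax = 41.57 per unit

Social marginal cost = private MC + MEC = 43.40 + 1.61Q.
Set SMC = demand: 43.40 + 1.61Q = 175.73 - 2.28Q → Q* = 34.0180.
The Pigouvian tax equals MEC at Q*: 10.95 + 0.90×34.0180 = 41.5662.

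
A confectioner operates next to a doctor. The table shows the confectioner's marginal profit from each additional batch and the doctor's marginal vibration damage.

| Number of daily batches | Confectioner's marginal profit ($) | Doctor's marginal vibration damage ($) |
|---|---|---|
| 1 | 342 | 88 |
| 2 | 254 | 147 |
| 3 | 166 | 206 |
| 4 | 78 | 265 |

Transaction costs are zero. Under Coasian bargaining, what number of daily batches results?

2

Bargaining reaches the level where marginal profit last exceeds marginal vibration damage.
That holds through level 2 (254 ≥ 147) but not at 3 (166 < 206).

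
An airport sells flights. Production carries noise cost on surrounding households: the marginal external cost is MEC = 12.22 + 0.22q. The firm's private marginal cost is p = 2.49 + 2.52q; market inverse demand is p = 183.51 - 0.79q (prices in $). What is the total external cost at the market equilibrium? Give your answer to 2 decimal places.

Market equilibrium (private): 2.49 + 2.52q = 183.51 - 0.79q → q_m = 54.6888.
Total external cost = ∫₀^{q_m} (12.22 + 0.22q) dq = 12.22×54.6888 + ½×0.22×54.6888² = 997.2923.

$997.29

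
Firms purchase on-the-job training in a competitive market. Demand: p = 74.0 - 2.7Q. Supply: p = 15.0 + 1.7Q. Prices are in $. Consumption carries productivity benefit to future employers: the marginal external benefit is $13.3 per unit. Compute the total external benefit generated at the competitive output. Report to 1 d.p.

$178.3

Market equilibrium (private): 15.0 + 1.7Q = 74.0 - 2.7Q → Q_m = 13.4091.
Total external benefit = MEB × Q_m = 13.3 × 13.4091 = 178.3410.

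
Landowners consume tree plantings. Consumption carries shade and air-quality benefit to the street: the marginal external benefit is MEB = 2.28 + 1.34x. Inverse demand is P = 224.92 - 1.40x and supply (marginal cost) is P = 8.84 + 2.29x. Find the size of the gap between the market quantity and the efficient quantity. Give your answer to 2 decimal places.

34.36 units

Market equilibrium (private): 8.84 + 2.29x = 224.92 - 1.40x → x_m = 58.5583.
Social marginal benefit = demand + MEB = 227.20 - 0.06x.
Set SMB = MC: 227.20 - 0.06x = 8.84 + 2.29x → x* = 92.9191.
Gap = |58.5583 − 92.9191| = 34.3608.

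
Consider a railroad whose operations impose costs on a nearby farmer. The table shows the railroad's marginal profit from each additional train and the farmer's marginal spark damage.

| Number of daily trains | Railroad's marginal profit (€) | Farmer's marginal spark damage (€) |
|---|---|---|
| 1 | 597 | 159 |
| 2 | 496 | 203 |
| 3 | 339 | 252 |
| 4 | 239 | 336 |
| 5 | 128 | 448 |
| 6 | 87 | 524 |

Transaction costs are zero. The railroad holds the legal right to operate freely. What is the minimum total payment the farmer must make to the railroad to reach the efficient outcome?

€454

Left alone the railroad would choose level 6 (marginal profit stays positive).
Efficient level: k* = 3 (marginal profit ≥ marginal spark damage through 3).
The farmer must at least cover the railroad's forgone profit from cutting 6→3: 239 + 128 + 87 = 454.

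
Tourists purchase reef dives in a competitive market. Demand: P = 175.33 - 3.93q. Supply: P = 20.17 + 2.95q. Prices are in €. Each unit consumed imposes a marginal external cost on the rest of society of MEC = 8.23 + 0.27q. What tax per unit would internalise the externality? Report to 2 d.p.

Social marginal benefit = demand − MEC = 167.10 - 4.20q.
Set SMB = MC: 167.10 - 4.20q = 20.17 + 2.95q → q* = 20.5497.
The Pigouvian tax equals MEC at q*: 8.23 + 0.27×20.5497 = 13.7784.

tax = €13.78 per unit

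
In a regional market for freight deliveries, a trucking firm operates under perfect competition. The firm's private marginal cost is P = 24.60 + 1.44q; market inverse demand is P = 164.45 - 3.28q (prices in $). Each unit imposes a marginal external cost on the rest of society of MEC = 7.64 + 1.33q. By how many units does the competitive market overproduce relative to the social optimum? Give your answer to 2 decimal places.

Market equilibrium (private): 24.60 + 1.44q = 164.45 - 3.28q → q_m = 29.6292.
Social marginal cost = private MC + MEC = 32.24 + 2.77q.
Set SMC = demand: 32.24 + 2.77q = 164.45 - 3.28q → q* = 21.8529.
Gap = |29.6292 − 21.8529| = 7.7763.

7.78 units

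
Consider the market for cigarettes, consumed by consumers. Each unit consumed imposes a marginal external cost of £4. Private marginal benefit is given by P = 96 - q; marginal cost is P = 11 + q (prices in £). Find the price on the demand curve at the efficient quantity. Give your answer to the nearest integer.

P = £56

Social marginal benefit = demand − MEC = 92 - q.
Set SMB = MC: 92 - q = 11 + q → q* = 40.5000.
Consumer price on the demand curve at q*: 96 − 1×40.5000 = 55.5000.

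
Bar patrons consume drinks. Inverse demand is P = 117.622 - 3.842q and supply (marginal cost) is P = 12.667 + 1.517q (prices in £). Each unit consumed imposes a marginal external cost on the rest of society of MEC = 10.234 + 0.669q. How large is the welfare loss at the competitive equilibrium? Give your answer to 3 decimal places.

DWL = £45.171

Market equilibrium (private): 12.667 + 1.517q = 117.622 - 3.842q → q_m = 19.5848.
Social marginal benefit = demand − MEC = 107.388 - 4.511q.
Set SMB = MC: 107.388 - 4.511q = 12.667 + 1.517q → q* = 15.7135.
Between q* and q_m the wedge MC − SMB runs linearly from 0 to MEC(q_m), so the loss is a triangle.
DWL = ½ × 3.8713 × 23.3362 = 45.1707.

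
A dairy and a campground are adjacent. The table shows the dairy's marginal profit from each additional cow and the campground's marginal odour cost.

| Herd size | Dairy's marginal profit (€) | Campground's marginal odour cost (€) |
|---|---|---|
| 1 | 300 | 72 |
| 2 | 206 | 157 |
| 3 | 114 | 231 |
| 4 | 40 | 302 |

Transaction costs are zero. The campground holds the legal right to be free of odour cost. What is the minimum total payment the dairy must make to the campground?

Efficient level: marginal profit ≥ marginal odour cost through level 2, so k* = 2.
With the campground holding the right, the dairy must at least compensate total damage at k*: 72 + 157 = 229.

€229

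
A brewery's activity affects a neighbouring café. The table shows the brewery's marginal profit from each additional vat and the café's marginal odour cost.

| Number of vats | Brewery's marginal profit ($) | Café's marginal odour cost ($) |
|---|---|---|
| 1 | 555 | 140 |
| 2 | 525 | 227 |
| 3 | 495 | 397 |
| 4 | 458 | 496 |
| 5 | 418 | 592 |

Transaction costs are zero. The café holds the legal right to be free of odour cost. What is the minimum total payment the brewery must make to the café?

Efficient level: marginal profit ≥ marginal odour cost through level 3, so k* = 3.
With the café holding the right, the brewery must at least compensate total damage at k*: 140 + 227 + 397 = 764.

$764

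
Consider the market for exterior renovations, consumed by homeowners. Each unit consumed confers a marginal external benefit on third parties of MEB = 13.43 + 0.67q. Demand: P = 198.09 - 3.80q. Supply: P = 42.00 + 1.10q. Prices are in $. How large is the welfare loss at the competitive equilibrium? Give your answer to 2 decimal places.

Market equilibrium (private): 42.00 + 1.10q = 198.09 - 3.80q → q_m = 31.8551.
Social marginal benefit = demand + MEB = 211.52 - 3.13q.
Set SMB = MC: 211.52 - 3.13q = 42.00 + 1.10q → q* = 40.0757.
Height of the DWL triangle at q_m is SMB(q_m) − MC(q_m) = MEB(q_m) = 34.7729.
DWL = ½ × 8.2206 × 34.7729 = 142.9271.

DWL = $142.93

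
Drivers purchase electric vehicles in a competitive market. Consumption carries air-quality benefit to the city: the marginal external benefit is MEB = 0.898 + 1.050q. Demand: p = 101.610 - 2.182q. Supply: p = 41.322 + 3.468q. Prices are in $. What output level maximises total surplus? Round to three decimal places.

q* = 13.301

Social marginal benefit = demand + MEB = 102.508 - 1.132q.
Set SMB = MC: 102.508 - 1.132q = 41.322 + 3.468q → q* = 13.3013.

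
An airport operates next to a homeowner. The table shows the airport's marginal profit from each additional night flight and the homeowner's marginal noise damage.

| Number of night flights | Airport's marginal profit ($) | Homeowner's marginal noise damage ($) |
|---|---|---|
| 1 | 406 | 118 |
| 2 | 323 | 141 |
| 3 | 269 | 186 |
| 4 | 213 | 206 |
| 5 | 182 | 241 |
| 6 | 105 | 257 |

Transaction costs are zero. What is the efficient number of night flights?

4

Bargaining reaches the level where marginal profit last exceeds marginal noise damage.
That holds through level 4 (213 ≥ 206) but not at 5 (182 < 241).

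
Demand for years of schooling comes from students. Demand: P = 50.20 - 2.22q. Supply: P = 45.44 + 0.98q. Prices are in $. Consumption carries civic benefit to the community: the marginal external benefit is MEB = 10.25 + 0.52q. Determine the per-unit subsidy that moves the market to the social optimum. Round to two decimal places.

subsidy = $13.16 per unit

Social marginal benefit = demand + MEB = 60.45 - 1.70q.
Set SMB = MC: 60.45 - 1.70q = 45.44 + 0.98q → q* = 5.6007.
The Pigouvian subsidy equals MEB at q*: 10.25 + 0.52×5.6007 = 13.1624.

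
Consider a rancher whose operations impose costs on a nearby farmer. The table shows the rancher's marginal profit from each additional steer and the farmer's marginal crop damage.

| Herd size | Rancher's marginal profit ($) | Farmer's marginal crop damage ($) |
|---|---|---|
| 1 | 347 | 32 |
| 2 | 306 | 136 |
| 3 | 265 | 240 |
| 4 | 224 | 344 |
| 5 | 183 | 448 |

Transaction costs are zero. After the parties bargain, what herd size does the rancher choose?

Bargaining reaches the level where marginal profit last exceeds marginal crop damage.
That holds through level 3 (265 ≥ 240) but not at 4 (224 < 344).

3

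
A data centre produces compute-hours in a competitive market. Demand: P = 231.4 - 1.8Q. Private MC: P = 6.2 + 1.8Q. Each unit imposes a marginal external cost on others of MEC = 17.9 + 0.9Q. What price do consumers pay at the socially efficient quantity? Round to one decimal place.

Social marginal cost = private MC + MEC = 24.1 + 2.7Q.
Set SMC = demand: 24.1 + 2.7Q = 231.4 - 1.8Q → Q* = 46.0667.
Consumer price on the demand curve at Q*: 231.4 − 1.8×46.0667 = 148.4799.

P = 148.5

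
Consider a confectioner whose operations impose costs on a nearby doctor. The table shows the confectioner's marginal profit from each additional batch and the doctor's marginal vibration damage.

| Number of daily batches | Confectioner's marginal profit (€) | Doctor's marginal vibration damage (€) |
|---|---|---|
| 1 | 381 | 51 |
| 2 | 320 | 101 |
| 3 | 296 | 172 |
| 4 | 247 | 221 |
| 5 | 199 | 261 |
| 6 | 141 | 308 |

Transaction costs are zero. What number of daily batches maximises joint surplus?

Bargaining reaches the level where marginal profit last exceeds marginal vibration damage.
That holds through level 4 (247 ≥ 221) but not at 5 (199 < 261).

4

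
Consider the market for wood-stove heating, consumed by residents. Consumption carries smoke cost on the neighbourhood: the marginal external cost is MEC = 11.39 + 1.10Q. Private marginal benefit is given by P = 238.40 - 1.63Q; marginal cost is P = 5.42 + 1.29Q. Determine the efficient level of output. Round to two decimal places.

Social marginal benefit = demand − MEC = 227.01 - 2.73Q.
Set SMB = MC: 227.01 - 2.73Q = 5.42 + 1.29Q → Q* = 55.1219.

Q* = 55.12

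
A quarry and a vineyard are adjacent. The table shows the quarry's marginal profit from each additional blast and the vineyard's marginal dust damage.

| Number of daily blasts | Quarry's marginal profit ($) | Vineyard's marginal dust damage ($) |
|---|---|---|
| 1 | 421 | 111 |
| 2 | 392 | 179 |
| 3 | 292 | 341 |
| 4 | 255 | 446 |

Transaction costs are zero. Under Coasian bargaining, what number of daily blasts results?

2

Bargaining reaches the level where marginal profit last exceeds marginal dust damage.
That holds through level 2 (392 ≥ 179) but not at 3 (292 < 341).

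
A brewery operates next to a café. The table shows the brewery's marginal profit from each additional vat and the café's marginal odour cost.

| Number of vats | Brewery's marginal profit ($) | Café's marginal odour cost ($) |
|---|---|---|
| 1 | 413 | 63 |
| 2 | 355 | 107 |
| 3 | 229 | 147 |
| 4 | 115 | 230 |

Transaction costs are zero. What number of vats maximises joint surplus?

3

Bargaining reaches the level where marginal profit last exceeds marginal odour cost.
That holds through level 3 (229 ≥ 147) but not at 4 (115 < 230).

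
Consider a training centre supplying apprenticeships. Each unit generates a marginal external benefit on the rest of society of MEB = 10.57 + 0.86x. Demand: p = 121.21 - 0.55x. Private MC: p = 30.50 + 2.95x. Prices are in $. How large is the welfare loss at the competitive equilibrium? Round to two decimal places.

Market equilibrium (private): 30.50 + 2.95x = 121.21 - 0.55x → x_m = 25.9171.
Social marginal cost = private MC − MEB = 19.93 + 2.09x.
Set SMC = demand: 19.93 + 2.09x = 121.21 - 0.55x → x* = 38.3636.
Between x* and x_m the wedge demand − SMC runs linearly from 0 to MEB(x_m), so the loss is a triangle.
DWL = ½ × 12.4465 × 32.8587 = 204.4879.

DWL = $204.49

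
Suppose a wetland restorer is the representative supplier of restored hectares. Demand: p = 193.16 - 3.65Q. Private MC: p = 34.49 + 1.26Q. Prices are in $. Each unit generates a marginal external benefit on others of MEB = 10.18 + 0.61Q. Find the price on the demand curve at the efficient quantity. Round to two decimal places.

Social marginal cost = private MC − MEB = 24.31 + 0.65Q.
Set SMC = demand: 24.31 + 0.65Q = 193.16 - 3.65Q → Q* = 39.2674.
Consumer price on the demand curve at Q*: 193.16 − 3.65×39.2674 = 49.8340.

P = $49.83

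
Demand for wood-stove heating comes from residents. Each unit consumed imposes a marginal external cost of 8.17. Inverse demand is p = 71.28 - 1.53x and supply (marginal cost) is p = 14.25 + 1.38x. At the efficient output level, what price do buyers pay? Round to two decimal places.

P = 45.59

Social marginal benefit = demand − MEC = 63.11 - 1.53x.
Set SMB = MC: 63.11 - 1.53x = 14.25 + 1.38x → x* = 16.7904.
Consumer price on the demand curve at x*: 71.28 − 1.53×16.7904 = 45.5907.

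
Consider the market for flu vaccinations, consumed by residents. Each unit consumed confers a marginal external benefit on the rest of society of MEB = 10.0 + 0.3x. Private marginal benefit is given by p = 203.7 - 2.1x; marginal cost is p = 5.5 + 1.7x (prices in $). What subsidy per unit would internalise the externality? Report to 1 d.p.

subsidy = $27.8 per unit

Social marginal benefit = demand + MEB = 213.7 - 1.8x.
Set SMB = MC: 213.7 - 1.8x = 5.5 + 1.7x → x* = 59.4857.
The Pigouvian subsidy equals MEB at x*: 10.0 + 0.3×59.4857 = 27.8457.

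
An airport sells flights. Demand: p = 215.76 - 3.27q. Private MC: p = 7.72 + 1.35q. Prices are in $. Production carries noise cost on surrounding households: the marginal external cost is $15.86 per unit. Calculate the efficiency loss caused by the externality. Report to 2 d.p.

Market equilibrium (private): 7.72 + 1.35q = 215.76 - 3.27q → q_m = 45.0303.
Social marginal cost = private MC + MEC = 23.58 + 1.35q.
Set SMC = demand: 23.58 + 1.35q = 215.76 - 3.27q → q* = 41.5974.
Between q* and q_m the wedge SMC − demand runs linearly from 0 to MEC(q_m), so the loss is a triangle.
DWL = ½ × 3.4329 × 15.8600 = 27.2229.

DWL = $27.22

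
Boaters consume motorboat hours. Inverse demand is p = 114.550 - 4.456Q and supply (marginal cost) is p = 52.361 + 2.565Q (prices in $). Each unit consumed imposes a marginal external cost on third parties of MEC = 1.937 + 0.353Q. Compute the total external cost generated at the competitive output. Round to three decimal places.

$31.005

Market equilibrium (private): 52.361 + 2.565Q = 114.550 - 4.456Q → Q_m = 8.8576.
Total external cost = ∫₀^{Q_m} (1.937 + 0.353Q) dQ = 1.937×8.8576 + ½×0.353×8.8576² = 31.0048.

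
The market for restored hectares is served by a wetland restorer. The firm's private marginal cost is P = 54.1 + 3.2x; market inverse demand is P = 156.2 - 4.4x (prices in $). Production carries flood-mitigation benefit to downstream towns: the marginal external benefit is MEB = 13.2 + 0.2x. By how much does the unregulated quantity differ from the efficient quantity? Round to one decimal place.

2.1 units

Market equilibrium (private): 54.1 + 3.2x = 156.2 - 4.4x → x_m = 13.4342.
Social marginal cost = private MC − MEB = 40.9 + 3.0x.
Set SMC = demand: 40.9 + 3.0x = 156.2 - 4.4x → x* = 15.5811.
Gap = |13.4342 − 15.5811| = 2.1469.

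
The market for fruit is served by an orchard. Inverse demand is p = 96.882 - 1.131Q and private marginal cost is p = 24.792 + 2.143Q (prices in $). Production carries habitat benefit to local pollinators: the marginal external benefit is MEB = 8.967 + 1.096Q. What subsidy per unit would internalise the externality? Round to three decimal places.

subsidy = $49.756 per unit

Social marginal cost = private MC − MEB = 15.825 + 1.047Q.
Set SMC = demand: 15.825 + 1.047Q = 96.882 - 1.131Q → Q* = 37.2163.
The Pigouvian subsidy equals MEB at Q*: 8.967 + 1.096×37.2163 = 49.7561.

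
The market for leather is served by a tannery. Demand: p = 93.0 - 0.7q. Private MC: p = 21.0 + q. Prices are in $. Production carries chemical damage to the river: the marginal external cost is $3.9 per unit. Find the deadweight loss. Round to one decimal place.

Market equilibrium (private): 21.0 + q = 93.0 - 0.7q → q_m = 42.3529.
Social marginal cost = private MC + MEC = 24.9 + q.
Set SMC = demand: 24.9 + q = 93.0 - 0.7q → q* = 40.0588.
Height of the DWL triangle at q_m is SMC(q_m) − demand(q_m) = MEC(q_m) = 3.9000.
DWL = ½ × 2.2941 × 3.9000 = 4.4735.

DWL = $4.5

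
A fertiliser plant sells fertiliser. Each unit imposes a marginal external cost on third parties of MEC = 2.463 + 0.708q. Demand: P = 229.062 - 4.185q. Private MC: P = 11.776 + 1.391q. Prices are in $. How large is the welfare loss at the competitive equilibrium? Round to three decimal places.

DWL = $71.861

Market equilibrium (private): 11.776 + 1.391q = 229.062 - 4.185q → q_m = 38.9681.
Social marginal cost = private MC + MEC = 14.239 + 2.099q.
Set SMC = demand: 14.239 + 2.099q = 229.062 - 4.185q → q* = 34.1857.
Height of the DWL triangle at q_m is SMC(q_m) − demand(q_m) = MEC(q_m) = 30.0524.
DWL = ½ × 4.7824 × 30.0524 = 71.8613.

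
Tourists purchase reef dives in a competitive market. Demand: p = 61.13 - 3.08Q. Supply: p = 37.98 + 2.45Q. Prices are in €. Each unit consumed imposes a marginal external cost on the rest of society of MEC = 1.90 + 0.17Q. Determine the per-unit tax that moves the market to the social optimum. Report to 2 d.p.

tax = €2.53 per unit

Social marginal benefit = demand − MEC = 59.23 - 3.25Q.
Set SMB = MC: 59.23 - 3.25Q = 37.98 + 2.45Q → Q* = 3.7281.
The Pigouvian tax equals MEC at Q*: 1.90 + 0.17×3.7281 = 2.5338.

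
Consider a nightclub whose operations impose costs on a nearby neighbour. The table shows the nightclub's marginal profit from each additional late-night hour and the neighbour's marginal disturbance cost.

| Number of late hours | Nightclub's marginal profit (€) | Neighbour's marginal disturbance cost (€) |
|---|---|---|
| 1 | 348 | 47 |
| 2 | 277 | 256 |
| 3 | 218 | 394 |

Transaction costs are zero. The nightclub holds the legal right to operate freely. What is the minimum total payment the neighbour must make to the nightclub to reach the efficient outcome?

Left alone the nightclub would choose level 3 (marginal profit stays positive).
Efficient level: k* = 2 (marginal profit ≥ marginal disturbance cost through 2).
The neighbour must at least cover the nightclub's forgone profit from cutting 3→2: 218 = 218.

€218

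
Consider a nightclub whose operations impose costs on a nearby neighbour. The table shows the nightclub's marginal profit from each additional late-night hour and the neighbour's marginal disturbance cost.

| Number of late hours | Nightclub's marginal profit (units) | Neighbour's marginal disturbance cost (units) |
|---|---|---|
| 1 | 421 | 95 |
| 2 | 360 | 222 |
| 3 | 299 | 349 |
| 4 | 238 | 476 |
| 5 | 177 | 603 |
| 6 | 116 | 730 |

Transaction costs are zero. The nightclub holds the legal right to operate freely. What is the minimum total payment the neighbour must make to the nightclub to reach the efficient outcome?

Left alone the nightclub would choose level 6 (marginal profit stays positive).
Efficient level: k* = 2 (marginal profit ≥ marginal disturbance cost through 2).
The neighbour must at least cover the nightclub's forgone profit from cutting 6→2: 299 + 238 + 177 + 116 = 830.

830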